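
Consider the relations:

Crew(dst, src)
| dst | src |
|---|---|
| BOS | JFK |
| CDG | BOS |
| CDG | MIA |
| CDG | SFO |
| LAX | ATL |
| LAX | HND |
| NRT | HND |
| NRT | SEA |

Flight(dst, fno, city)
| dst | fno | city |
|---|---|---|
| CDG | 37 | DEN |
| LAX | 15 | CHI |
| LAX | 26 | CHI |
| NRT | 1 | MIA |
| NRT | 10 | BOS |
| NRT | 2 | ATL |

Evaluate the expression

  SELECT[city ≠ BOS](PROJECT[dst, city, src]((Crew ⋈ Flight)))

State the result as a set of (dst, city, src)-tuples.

Natural join on dst: {(CDG, BOS, 37, DEN), (CDG, MIA, 37, DEN), (CDG, SFO, 37, DEN), (LAX, ATL, 15, CHI), (LAX, ATL, 26, CHI), (LAX, HND, 15, CHI), (LAX, HND, 26, CHI), (NRT, HND, 1, MIA), (NRT, HND, 10, BOS), (NRT, HND, 2, ATL), (NRT, SEA, 1, MIA), (NRT, SEA, 10, BOS), (NRT, SEA, 2, ATL)}
Keep only column(s) dst, city, src (2 duplicate(s) eliminated): {(CDG, DEN, BOS), (CDG, DEN, MIA), (CDG, DEN, SFO), (LAX, CHI, ATL), (LAX, CHI, HND), (NRT, ATL, HND), (NRT, ATL, SEA), (NRT, BOS, HND), (NRT, BOS, SEA), (NRT, MIA, HND), (NRT, MIA, SEA)}
Filtering on city ≠ BOS leaves {(CDG, DEN, BOS), (CDG, DEN, MIA), (CDG, DEN, SFO), (LAX, CHI, ATL), (LAX, CHI, HND), (NRT, ATL, HND), (NRT, ATL, SEA), (NRT, MIA, HND), (NRT, MIA, SEA)}.

{(CDG, DEN, BOS), (CDG, DEN, MIA), (CDG, DEN, SFO), (LAX, CHI, ATL), (LAX, CHI, HND), (NRT, ATL, HND), (NRT, ATL, SEA), (NRT, MIA, HND), (NRT, MIA, SEA)}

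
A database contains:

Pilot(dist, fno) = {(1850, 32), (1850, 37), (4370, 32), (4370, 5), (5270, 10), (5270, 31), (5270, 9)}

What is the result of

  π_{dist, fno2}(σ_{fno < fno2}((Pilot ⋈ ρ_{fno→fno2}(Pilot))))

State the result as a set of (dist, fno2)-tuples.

ρ[fno→fno2]: schema becomes (dist, fno2); tuples unchanged.
Pilot ⋈ ρ_{fno→fno2}(Pilot) (natural join on dist): {(1850, 32, 32), (1850, 32, 37), (1850, 37, 32), (1850, 37, 37), (4370, 32, 32), (4370, 32, 5), (4370, 5, 32), (4370, 5, 5), (5270, 10, 10), (5270, 10, 31), (5270, 10, 9), (5270, 31, 10), (5270, 31, 31), (5270, 31, 9), (5270, 9, 10), (5270, 9, 31), (5270, 9, 9)}
Filtering on fno < fno2 leaves {(1850, 32, 37), (4370, 5, 32), (5270, 10, 31), (5270, 9, 10), (5270, 9, 31)}.
π_{dist, fno2} gives {(1850, 37), (4370, 32), (5270, 10), (5270, 31)} (1 duplicate(s) eliminated).

{(1850, 37), (4370, 32), (5270, 10), (5270, 31)}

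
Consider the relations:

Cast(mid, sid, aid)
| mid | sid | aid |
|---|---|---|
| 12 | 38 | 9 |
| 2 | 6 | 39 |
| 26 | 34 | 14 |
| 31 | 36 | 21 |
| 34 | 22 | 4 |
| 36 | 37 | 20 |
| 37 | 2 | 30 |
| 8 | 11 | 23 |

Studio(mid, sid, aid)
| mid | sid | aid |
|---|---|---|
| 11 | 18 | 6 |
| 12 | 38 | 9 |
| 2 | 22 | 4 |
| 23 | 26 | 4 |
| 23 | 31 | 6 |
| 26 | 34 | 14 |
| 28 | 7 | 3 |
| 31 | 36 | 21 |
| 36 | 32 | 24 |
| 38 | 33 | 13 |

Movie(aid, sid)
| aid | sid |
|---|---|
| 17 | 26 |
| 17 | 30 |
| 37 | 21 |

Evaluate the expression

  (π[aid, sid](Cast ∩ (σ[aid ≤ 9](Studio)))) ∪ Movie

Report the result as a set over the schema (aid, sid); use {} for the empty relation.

{(17, 26), (17, 30), (37, 21), (9, 38)}

Filtering on aid ≤ 9 leaves {(11, 18, 6), (12, 38, 9), (2, 22, 4), (23, 26, 4), (23, 31, 6), (28, 7, 3)}.
Taking the intersection: {(12, 38, 9)}
π_{aid, sid} gives {(9, 38)}.
Taking the union: {(17, 26), (17, 30), (37, 21), (9, 38)}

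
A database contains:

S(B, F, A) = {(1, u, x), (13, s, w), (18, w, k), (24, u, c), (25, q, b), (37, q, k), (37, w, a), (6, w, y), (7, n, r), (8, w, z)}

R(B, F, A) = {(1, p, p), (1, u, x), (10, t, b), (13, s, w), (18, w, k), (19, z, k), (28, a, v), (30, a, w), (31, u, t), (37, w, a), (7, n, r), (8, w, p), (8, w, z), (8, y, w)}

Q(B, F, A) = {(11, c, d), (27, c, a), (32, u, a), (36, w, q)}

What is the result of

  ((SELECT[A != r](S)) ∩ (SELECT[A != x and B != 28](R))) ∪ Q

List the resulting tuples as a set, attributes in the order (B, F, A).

{(11, c, d), (13, s, w), (18, w, k), (27, c, a), (32, u, a), (36, w, q), (37, w, a), (8, w, z)}

Apply σ_{A != r}; surviving tuples: {(1, u, x), (13, s, w), (18, w, k), (24, u, c), (25, q, b), (37, q, k), (37, w, a), (6, w, y), (8, w, z)}
Apply σ_{A != x and B != 28}; surviving tuples: {(1, p, p), (10, t, b), (13, s, w), (18, w, k), (19, z, k), (30, a, w), (31, u, t), (37, w, a), (7, n, r), (8, w, p), (8, w, z), (8, y, w)}
Intersection: {(1, u, x), (13, s, w), (18, w, k), (24, u, c), (25, q, b), (37, q, k), (37, w, a), (6, w, y), (8, w, z)} with {(1, p, p), (10, t, b), (13, s, w), (18, w, k), (19, z, k), (30, a, w), (31, u, t), (37, w, a), (7, n, r), (8, w, p), (8, w, z), (8, y, w)} → {(13, s, w), (18, w, k), (37, w, a), (8, w, z)}
Union: {(13, s, w), (18, w, k), (37, w, a), (8, w, z)} with {(11, c, d), (27, c, a), (32, u, a), (36, w, q)} → {(11, c, d), (13, s, w), (18, w, k), (27, c, a), (32, u, a), (36, w, q), (37, w, a), (8, w, z)}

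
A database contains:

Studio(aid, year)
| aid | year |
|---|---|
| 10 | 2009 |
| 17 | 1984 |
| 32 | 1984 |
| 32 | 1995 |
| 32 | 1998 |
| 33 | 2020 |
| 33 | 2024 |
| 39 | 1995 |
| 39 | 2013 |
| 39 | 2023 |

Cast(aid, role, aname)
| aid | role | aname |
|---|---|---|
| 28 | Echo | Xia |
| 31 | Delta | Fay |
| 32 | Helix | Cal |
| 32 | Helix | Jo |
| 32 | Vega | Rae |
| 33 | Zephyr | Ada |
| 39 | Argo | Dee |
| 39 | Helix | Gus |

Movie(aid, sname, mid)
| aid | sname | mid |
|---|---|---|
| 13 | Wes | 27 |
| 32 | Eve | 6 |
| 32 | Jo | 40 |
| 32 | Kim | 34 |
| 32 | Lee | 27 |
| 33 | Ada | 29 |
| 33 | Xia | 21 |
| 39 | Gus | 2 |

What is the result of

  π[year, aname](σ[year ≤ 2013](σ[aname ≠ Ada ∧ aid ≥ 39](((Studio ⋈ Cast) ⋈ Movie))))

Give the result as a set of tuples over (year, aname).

Natural join on aid: {(32, 1984, Helix, Cal), (32, 1984, Helix, Jo), (32, 1984, Vega, Rae), (32, 1995, Helix, Cal), (32, 1995, Helix, Jo), (32, 1995, Vega, Rae), (32, 1998, Helix, Cal), (32, 1998, Helix, Jo), (32, 1998, Vega, Rae), (33, 2020, Zephyr, Ada), (33, 2024, Zephyr, Ada), (39, 1995, Argo, Dee), (39, 1995, Helix, Gus), (39, 2013, Argo, Dee), (39, 2013, Helix, Gus), (39, 2023, Argo, Dee), (39, 2023, Helix, Gus)}
Natural join on aid: {(32, 1984, Helix, Cal, Eve, 6), (32, 1984, Helix, Cal, Jo, 40), (32, 1984, Helix, Cal, Kim, 34), (32, 1984, Helix, Cal, Lee, 27), (32, 1984, Helix, Jo, Eve, 6), (32, 1984, Helix, Jo, Jo, 40), (32, 1984, Helix, Jo, Kim, 34), (32, 1984, Helix, Jo, Lee, 27), (32, 1984, Vega, Rae, Eve, 6), (32, 1984, Vega, Rae, Jo, 40), (32, 1984, Vega, Rae, Kim, 34), (32, 1984, Vega, Rae, Lee, 27), (32, 1995, Helix, Cal, Eve, 6), (32, 1995, Helix, Cal, Jo, 40), (32, 1995, Helix, Cal, Kim, 34), (32, 1995, Helix, Cal, Lee, 27), (32, 1995, Helix, Jo, Eve, 6), (32, 1995, Helix, Jo, Jo, 40), (32, 1995, Helix, Jo, Kim, 34), (32, 1995, Helix, Jo, Lee, 27), (32, 1995, Vega, Rae, Eve, 6), (32, 1995, Vega, Rae, Jo, 40), (32, 1995, Vega, Rae, Kim, 34), (32, 1995, Vega, Rae, Lee, 27), (32, 1998, Helix, Cal, Eve, 6), (32, 1998, Helix, Cal, Jo, 40), (32, 1998, Helix, Cal, Kim, 34), (32, 1998, Helix, Cal, Lee, 27), (32, 1998, Helix, Jo, Eve, 6), (32, 1998, Helix, Jo, Jo, 40), (32, 1998, Helix, Jo, Kim, 34), (32, 1998, Helix, Jo, Lee, 27), (32, 1998, Vega, Rae, Eve, 6), (32, 1998, Vega, Rae, Jo, 40), (32, 1998, Vega, Rae, Kim, 34), (32, 1998, Vega, Rae, Lee, 27), (33, 2020, Zephyr, Ada, Ada, 29), (33, 2020, Zephyr, Ada, Xia, 21), (33, 2024, Zephyr, Ada, Ada, 29), (33, 2024, Zephyr, Ada, Xia, 21), (39, 1995, Argo, Dee, Gus, 2), (39, 1995, Helix, Gus, Gus, 2), (39, 2013, Argo, Dee, Gus, 2), (39, 2013, Helix, Gus, Gus, 2), (39, 2023, Argo, Dee, Gus, 2), (39, 2023, Helix, Gus, Gus, 2)}
Apply σ_{aname ≠ Ada ∧ aid ≥ 39}; surviving tuples: {(39, 1995, Argo, Dee, Gus, 2), (39, 1995, Helix, Gus, Gus, 2), (39, 2013, Argo, Dee, Gus, 2), (39, 2013, Helix, Gus, Gus, 2), (39, 2023, Argo, Dee, Gus, 2), (39, 2023, Helix, Gus, Gus, 2)}
Apply σ_{year ≤ 2013}; surviving tuples: {(39, 1995, Argo, Dee, Gus, 2), (39, 1995, Helix, Gus, Gus, 2), (39, 2013, Argo, Dee, Gus, 2), (39, 2013, Helix, Gus, Gus, 2)}
π_{year, aname} gives {(1995, Dee), (1995, Gus), (2013, Dee), (2013, Gus)}.

{(1995, Dee), (1995, Gus), (2013, Dee), (2013, Gus)}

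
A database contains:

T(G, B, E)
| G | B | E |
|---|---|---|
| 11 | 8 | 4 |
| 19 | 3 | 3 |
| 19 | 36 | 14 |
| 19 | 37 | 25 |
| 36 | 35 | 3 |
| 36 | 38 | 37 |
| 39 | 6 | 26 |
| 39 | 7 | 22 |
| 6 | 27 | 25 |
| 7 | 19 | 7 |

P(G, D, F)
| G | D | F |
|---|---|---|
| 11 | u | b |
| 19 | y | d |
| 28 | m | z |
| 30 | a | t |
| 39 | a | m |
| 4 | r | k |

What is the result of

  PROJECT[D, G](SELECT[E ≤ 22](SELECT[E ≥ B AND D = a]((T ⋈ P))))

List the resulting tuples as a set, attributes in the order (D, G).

{(a, 39)}

Natural join on G: {(11, 8, 4, u, b), (19, 3, 3, y, d), (19, 36, 14, y, d), (19, 37, 25, y, d), (39, 6, 26, a, m), (39, 7, 22, a, m)}
Selection E ≥ B AND D = a: {(39, 6, 26, a, m), (39, 7, 22, a, m)}
Selection E ≤ 22: {(39, 7, 22, a, m)}
Keep only column(s) D, G: {(a, 39)}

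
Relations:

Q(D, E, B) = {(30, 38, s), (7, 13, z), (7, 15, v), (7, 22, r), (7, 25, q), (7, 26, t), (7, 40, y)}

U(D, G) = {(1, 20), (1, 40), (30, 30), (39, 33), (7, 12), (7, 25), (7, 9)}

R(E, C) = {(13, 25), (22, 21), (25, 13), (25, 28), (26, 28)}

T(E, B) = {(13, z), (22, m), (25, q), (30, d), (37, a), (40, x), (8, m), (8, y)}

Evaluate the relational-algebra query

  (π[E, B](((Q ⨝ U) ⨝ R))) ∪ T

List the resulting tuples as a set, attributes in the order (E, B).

Natural join on D: {(30, 38, s, 30), (7, 13, z, 12), (7, 13, z, 25), (7, 13, z, 9), (7, 15, v, 12), (7, 15, v, 25), (7, 15, v, 9), (7, 22, r, 12), (7, 22, r, 25), (7, 22, r, 9), (7, 25, q, 12), (7, 25, q, 25), (7, 25, q, 9), (7, 26, t, 12), (7, 26, t, 25), (7, 26, t, 9), (7, 40, y, 12), (7, 40, y, 25), (7, 40, y, 9)}
Natural join on E: {(7, 13, z, 12, 25), (7, 13, z, 25, 25), (7, 13, z, 9, 25), (7, 22, r, 12, 21), (7, 22, r, 25, 21), (7, 22, r, 9, 21), (7, 25, q, 12, 13), (7, 25, q, 12, 28), (7, 25, q, 25, 13), (7, 25, q, 25, 28), (7, 25, q, 9, 13), (7, 25, q, 9, 28), (7, 26, t, 12, 28), (7, 26, t, 25, 28), (7, 26, t, 9, 28)}
π_{E, B} gives {(13, z), (22, r), (25, q), (26, t)} (11 duplicate(s) eliminated).
Taking the union: {(13, z), (22, m), (22, r), (25, q), (26, t), (30, d), (37, a), (40, x), (8, m), (8, y)}

{(13, z), (22, m), (22, r), (25, q), (26, t), (30, d), (37, a), (40, x), (8, m), (8, y)}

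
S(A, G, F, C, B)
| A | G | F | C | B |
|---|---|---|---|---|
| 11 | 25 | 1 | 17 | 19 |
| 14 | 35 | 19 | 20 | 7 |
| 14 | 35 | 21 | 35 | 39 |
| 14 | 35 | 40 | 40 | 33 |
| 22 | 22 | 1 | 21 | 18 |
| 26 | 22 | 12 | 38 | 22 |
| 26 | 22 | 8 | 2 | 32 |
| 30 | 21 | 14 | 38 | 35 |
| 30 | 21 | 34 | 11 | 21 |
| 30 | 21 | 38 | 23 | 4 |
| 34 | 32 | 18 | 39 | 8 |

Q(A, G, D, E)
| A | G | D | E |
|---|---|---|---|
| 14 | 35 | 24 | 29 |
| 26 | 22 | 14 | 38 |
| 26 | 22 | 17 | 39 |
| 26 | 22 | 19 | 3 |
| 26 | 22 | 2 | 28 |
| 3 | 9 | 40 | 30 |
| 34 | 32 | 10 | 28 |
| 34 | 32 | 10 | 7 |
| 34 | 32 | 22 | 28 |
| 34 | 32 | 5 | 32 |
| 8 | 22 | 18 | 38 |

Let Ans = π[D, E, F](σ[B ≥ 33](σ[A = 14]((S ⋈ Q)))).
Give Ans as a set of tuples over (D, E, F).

S ⋈ Q (natural join on A, G): {(14, 35, 19, 20, 7, 24, 29), (14, 35, 21, 35, 39, 24, 29), (14, 35, 40, 40, 33, 24, 29), (26, 22, 12, 38, 22, 14, 38), (26, 22, 12, 38, 22, 17, 39), (26, 22, 12, 38, 22, 19, 3), (26, 22, 12, 38, 22, 2, 28), (26, 22, 8, 2, 32, 14, 38), (26, 22, 8, 2, 32, 17, 39), (26, 22, 8, 2, 32, 19, 3), (26, 22, 8, 2, 32, 2, 28), (34, 32, 18, 39, 8, 10, 28), (34, 32, 18, 39, 8, 10, 7), (34, 32, 18, 39, 8, 22, 28), (34, 32, 18, 39, 8, 5, 32)}
Filtering on A = 14 leaves {(14, 35, 19, 20, 7, 24, 29), (14, 35, 21, 35, 39, 24, 29), (14, 35, 40, 40, 33, 24, 29)}.
Filtering on B ≥ 33 leaves {(14, 35, 21, 35, 39, 24, 29), (14, 35, 40, 40, 33, 24, 29)}.
Projecting to D, E, F: {(24, 29, 21), (24, 29, 40)}

{(24, 29, 21), (24, 29, 40)}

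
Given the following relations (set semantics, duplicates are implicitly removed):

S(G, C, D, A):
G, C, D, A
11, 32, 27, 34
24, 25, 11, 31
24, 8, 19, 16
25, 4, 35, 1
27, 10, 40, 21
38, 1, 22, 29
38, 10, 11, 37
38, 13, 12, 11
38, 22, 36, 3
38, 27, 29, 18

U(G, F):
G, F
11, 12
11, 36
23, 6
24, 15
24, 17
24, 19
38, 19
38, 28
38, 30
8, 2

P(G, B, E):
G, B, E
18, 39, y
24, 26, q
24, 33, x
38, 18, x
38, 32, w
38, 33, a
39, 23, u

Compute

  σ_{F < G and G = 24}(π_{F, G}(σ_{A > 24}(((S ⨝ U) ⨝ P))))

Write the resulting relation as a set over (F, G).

{(15, 24), (17, 24), (19, 24)}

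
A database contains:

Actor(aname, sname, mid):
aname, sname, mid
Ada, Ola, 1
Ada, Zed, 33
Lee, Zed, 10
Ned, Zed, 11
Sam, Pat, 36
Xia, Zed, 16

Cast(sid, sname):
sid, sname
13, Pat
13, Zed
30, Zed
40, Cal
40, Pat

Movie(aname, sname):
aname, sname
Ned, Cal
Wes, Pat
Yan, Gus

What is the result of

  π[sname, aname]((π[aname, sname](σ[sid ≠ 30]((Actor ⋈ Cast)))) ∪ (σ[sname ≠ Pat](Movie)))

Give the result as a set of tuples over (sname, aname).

{(Cal, Ned), (Gus, Yan), (Pat, Sam), (Zed, Ada), (Zed, Lee), (Zed, Ned), (Zed, Xia)}

Actor ⋈ Cast (natural join on sname): {(Ada, Zed, 33, 13), (Ada, Zed, 33, 30), (Lee, Zed, 10, 13), (Lee, Zed, 10, 30), (Ned, Zed, 11, 13), (Ned, Zed, 11, 30), (Sam, Pat, 36, 13), (Sam, Pat, 36, 40), (Xia, Zed, 16, 13), (Xia, Zed, 16, 30)}
Apply σ_{sid ≠ 30}; surviving tuples: {(Ada, Zed, 33, 13), (Lee, Zed, 10, 13), (Ned, Zed, 11, 13), (Sam, Pat, 36, 13), (Sam, Pat, 36, 40), (Xia, Zed, 16, 13)}
Projecting to aname, sname (1 duplicate(s) eliminated): {(Ada, Zed), (Lee, Zed), (Ned, Zed), (Sam, Pat), (Xia, Zed)}
Apply σ_{sname ≠ Pat}; surviving tuples: {(Ned, Cal), (Yan, Gus)}
Taking the union: {(Ada, Zed), (Lee, Zed), (Ned, Cal), (Ned, Zed), (Sam, Pat), (Xia, Zed), (Yan, Gus)}
Projecting to sname, aname: {(Cal, Ned), (Gus, Yan), (Pat, Sam), (Zed, Ada), (Zed, Lee), (Zed, Ned), (Zed, Xia)}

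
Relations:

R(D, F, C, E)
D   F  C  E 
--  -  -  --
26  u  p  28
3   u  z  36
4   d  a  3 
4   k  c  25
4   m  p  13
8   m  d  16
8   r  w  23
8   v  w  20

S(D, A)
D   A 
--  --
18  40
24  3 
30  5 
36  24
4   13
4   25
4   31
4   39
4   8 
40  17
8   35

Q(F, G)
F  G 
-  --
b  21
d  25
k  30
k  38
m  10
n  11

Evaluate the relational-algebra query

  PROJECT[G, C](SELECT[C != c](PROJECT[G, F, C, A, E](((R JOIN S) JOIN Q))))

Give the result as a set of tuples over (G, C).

Joining R and S on D yields {(4, d, a, 3, 13), (4, d, a, 3, 25), (4, d, a, 3, 31), (4, d, a, 3, 39), (4, d, a, 3, 8), (4, k, c, 25, 13), (4, k, c, 25, 25), (4, k, c, 25, 31), (4, k, c, 25, 39), (4, k, c, 25, 8), (4, m, p, 13, 13), (4, m, p, 13, 25), (4, m, p, 13, 31), (4, m, p, 13, 39), (4, m, p, 13, 8), (8, m, d, 16, 35), (8, r, w, 23, 35), (8, v, w, 20, 35)}.
Joining (R JOIN S) and Q on F yields {(4, d, a, 3, 13, 25), (4, d, a, 3, 25, 25), (4, d, a, 3, 31, 25), (4, d, a, 3, 39, 25), (4, d, a, 3, 8, 25), (4, k, c, 25, 13, 30), (4, k, c, 25, 13, 38), (4, k, c, 25, 25, 30), (4, k, c, 25, 25, 38), (4, k, c, 25, 31, 30), (4, k, c, 25, 31, 38), (4, k, c, 25, 39, 30), (4, k, c, 25, 39, 38), (4, k, c, 25, 8, 30), (4, k, c, 25, 8, 38), (4, m, p, 13, 13, 10), (4, m, p, 13, 25, 10), (4, m, p, 13, 31, 10), (4, m, p, 13, 39, 10), (4, m, p, 13, 8, 10), (8, m, d, 16, 35, 10)}.
π[G, F, C, A, E]: project onto (G, F, C, A, E) → {(10, m, d, 35, 16), (10, m, p, 13, 13), (10, m, p, 25, 13), (10, m, p, 31, 13), (10, m, p, 39, 13), (10, m, p, 8, 13), (25, d, a, 13, 3), (25, d, a, 25, 3), (25, d, a, 31, 3), (25, d, a, 39, 3), (25, d, a, 8, 3), (30, k, c, 13, 25), (30, k, c, 25, 25), (30, k, c, 31, 25), (30, k, c, 39, 25), (30, k, c, 8, 25), (38, k, c, 13, 25), (38, k, c, 25, 25), (38, k, c, 31, 25), (38, k, c, 39, 25), (38, k, c, 8, 25)}
σ[C != c]: keep tuples satisfying C != c → {(10, m, d, 35, 16), (10, m, p, 13, 13), (10, m, p, 25, 13), (10, m, p, 31, 13), (10, m, p, 39, 13), (10, m, p, 8, 13), (25, d, a, 13, 3), (25, d, a, 25, 3), (25, d, a, 31, 3), (25, d, a, 39, 3), (25, d, a, 8, 3)}
π[G, C]: project onto (G, C) (8 duplicate(s) eliminated) → {(10, d), (10, p), (25, a)}

{(10, d), (10, p), (25, a)}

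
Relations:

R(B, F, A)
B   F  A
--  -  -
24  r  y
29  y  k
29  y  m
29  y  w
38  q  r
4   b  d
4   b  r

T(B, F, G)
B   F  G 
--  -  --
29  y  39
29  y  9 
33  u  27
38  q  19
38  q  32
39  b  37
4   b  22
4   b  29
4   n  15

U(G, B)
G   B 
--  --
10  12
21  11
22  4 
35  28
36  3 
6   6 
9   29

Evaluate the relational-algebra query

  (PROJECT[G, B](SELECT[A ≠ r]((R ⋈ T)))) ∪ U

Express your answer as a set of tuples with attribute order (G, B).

{(10, 12), (21, 11), (22, 4), (29, 4), (35, 28), (36, 3), (39, 29), (6, 6), (9, 29)}

Joining R and T on B, F yields {(29, y, k, 39), (29, y, k, 9), (29, y, m, 39), (29, y, m, 9), (29, y, w, 39), (29, y, w, 9), (38, q, r, 19), (38, q, r, 32), (4, b, d, 22), (4, b, d, 29), (4, b, r, 22), (4, b, r, 29)}.
Apply σ_{A ≠ r}; surviving tuples: {(29, y, k, 39), (29, y, k, 9), (29, y, m, 39), (29, y, m, 9), (29, y, w, 39), (29, y, w, 9), (4, b, d, 22), (4, b, d, 29)}
π_{G, B} gives {(22, 4), (29, 4), (39, 29), (9, 29)} (4 duplicate(s) eliminated).
Taking the union: {(10, 12), (21, 11), (22, 4), (29, 4), (35, 28), (36, 3), (39, 29), (6, 6), (9, 29)}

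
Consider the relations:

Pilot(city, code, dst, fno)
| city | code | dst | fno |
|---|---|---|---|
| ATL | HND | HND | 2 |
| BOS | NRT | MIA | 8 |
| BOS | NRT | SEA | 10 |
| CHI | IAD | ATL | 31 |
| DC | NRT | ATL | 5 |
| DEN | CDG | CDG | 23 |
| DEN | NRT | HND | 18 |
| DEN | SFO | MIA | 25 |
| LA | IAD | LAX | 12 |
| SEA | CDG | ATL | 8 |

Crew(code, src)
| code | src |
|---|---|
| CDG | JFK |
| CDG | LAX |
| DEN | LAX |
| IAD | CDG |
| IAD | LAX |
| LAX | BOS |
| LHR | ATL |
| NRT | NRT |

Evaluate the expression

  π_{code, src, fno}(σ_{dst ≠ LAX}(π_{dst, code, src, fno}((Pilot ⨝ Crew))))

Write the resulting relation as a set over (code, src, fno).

Natural join on code: {(BOS, NRT, MIA, 8, NRT), (BOS, NRT, SEA, 10, NRT), (CHI, IAD, ATL, 31, CDG), (CHI, IAD, ATL, 31, LAX), (DC, NRT, ATL, 5, NRT), (DEN, CDG, CDG, 23, JFK), (DEN, CDG, CDG, 23, LAX), (DEN, NRT, HND, 18, NRT), (LA, IAD, LAX, 12, CDG), (LA, IAD, LAX, 12, LAX), (SEA, CDG, ATL, 8, JFK), (SEA, CDG, ATL, 8, LAX)}
π_{dst, code, src, fno} gives {(ATL, CDG, JFK, 8), (ATL, CDG, LAX, 8), (ATL, IAD, CDG, 31), (ATL, IAD, LAX, 31), (ATL, NRT, NRT, 5), (CDG, CDG, JFK, 23), (CDG, CDG, LAX, 23), (HND, NRT, NRT, 18), (LAX, IAD, CDG, 12), (LAX, IAD, LAX, 12), (MIA, NRT, NRT, 8), (SEA, NRT, NRT, 10)}.
σ[dst ≠ LAX]: keep tuples satisfying dst ≠ LAX → {(ATL, CDG, JFK, 8), (ATL, CDG, LAX, 8), (ATL, IAD, CDG, 31), (ATL, IAD, LAX, 31), (ATL, NRT, NRT, 5), (CDG, CDG, JFK, 23), (CDG, CDG, LAX, 23), (HND, NRT, NRT, 18), (MIA, NRT, NRT, 8), (SEA, NRT, NRT, 10)}
π_{code, src, fno} gives {(CDG, JFK, 23), (CDG, JFK, 8), (CDG, LAX, 23), (CDG, LAX, 8), (IAD, CDG, 31), (IAD, LAX, 31), (NRT, NRT, 10), (NRT, NRT, 18), (NRT, NRT, 5), (NRT, NRT, 8)}.

{(CDG, JFK, 23), (CDG, JFK, 8), (CDG, LAX, 23), (CDG, LAX, 8), (IAD, CDG, 31), (IAD, LAX, 31), (NRT, NRT, 10), (NRT, NRT, 18), (NRT, NRT, 5), (NRT, NRT, 8)}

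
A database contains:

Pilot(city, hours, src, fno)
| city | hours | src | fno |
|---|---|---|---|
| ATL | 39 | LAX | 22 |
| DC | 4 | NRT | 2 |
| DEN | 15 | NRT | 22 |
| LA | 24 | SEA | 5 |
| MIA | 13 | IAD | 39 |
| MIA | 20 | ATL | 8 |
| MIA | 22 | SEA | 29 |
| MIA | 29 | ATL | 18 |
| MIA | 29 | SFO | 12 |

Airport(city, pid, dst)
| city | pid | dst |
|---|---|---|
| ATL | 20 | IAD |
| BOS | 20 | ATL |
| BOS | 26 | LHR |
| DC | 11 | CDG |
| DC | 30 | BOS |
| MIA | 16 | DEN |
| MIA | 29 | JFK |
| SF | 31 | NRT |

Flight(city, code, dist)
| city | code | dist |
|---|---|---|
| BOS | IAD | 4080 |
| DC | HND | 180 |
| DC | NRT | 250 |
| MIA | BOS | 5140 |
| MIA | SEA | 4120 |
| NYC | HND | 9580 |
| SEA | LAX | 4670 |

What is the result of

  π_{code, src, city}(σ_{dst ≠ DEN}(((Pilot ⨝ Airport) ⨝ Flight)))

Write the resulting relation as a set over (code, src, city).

{(BOS, ATL, MIA), (BOS, IAD, MIA), (BOS, SEA, MIA), (BOS, SFO, MIA), (HND, NRT, DC), (NRT, NRT, DC), (SEA, ATL, MIA), (SEA, IAD, MIA), (SEA, SEA, MIA), (SEA, SFO, MIA)}

Pilot ⋈ Airport (natural join on city): {(ATL, 39, LAX, 22, 20, IAD), (DC, 4, NRT, 2, 11, CDG), (DC, 4, NRT, 2, 30, BOS), (MIA, 13, IAD, 39, 16, DEN), (MIA, 13, IAD, 39, 29, JFK), (MIA, 20, ATL, 8, 16, DEN), (MIA, 20, ATL, 8, 29, JFK), (MIA, 22, SEA, 29, 16, DEN), (MIA, 22, SEA, 29, 29, JFK), (MIA, 29, ATL, 18, 16, DEN), (MIA, 29, ATL, 18, 29, JFK), (MIA, 29, SFO, 12, 16, DEN), (MIA, 29, SFO, 12, 29, JFK)}
(Pilot ⨝ Airport) ⋈ Flight (natural join on city): {(DC, 4, NRT, 2, 11, CDG, HND, 180), (DC, 4, NRT, 2, 11, CDG, NRT, 250), (DC, 4, NRT, 2, 30, BOS, HND, 180), (DC, 4, NRT, 2, 30, BOS, NRT, 250), (MIA, 13, IAD, 39, 16, DEN, BOS, 5140), (MIA, 13, IAD, 39, 16, DEN, SEA, 4120), (MIA, 13, IAD, 39, 29, JFK, BOS, 5140), (MIA, 13, IAD, 39, 29, JFK, SEA, 4120), (MIA, 20, ATL, 8, 16, DEN, BOS, 5140), (MIA, 20, ATL, 8, 16, DEN, SEA, 4120), (MIA, 20, ATL, 8, 29, JFK, BOS, 5140), (MIA, 20, ATL, 8, 29, JFK, SEA, 4120), (MIA, 22, SEA, 29, 16, DEN, BOS, 5140), (MIA, 22, SEA, 29, 16, DEN, SEA, 4120), (MIA, 22, SEA, 29, 29, JFK, BOS, 5140), (MIA, 22, SEA, 29, 29, JFK, SEA, 4120), (MIA, 29, ATL, 18, 16, DEN, BOS, 5140), (MIA, 29, ATL, 18, 16, DEN, SEA, 4120), (MIA, 29, ATL, 18, 29, JFK, BOS, 5140), (MIA, 29, ATL, 18, 29, JFK, SEA, 4120), (MIA, 29, SFO, 12, 16, DEN, BOS, 5140), (MIA, 29, SFO, 12, 16, DEN, SEA, 4120), (MIA, 29, SFO, 12, 29, JFK, BOS, 5140), (MIA, 29, SFO, 12, 29, JFK, SEA, 4120)}
Filtering on dst ≠ DEN leaves {(DC, 4, NRT, 2, 11, CDG, HND, 180), (DC, 4, NRT, 2, 11, CDG, NRT, 250), (DC, 4, NRT, 2, 30, BOS, HND, 180), (DC, 4, NRT, 2, 30, BOS, NRT, 250), (MIA, 13, IAD, 39, 29, JFK, BOS, 5140), (MIA, 13, IAD, 39, 29, JFK, SEA, 4120), (MIA, 20, ATL, 8, 29, JFK, BOS, 5140), (MIA, 20, ATL, 8, 29, JFK, SEA, 4120), (MIA, 22, SEA, 29, 29, JFK, BOS, 5140), (MIA, 22, SEA, 29, 29, JFK, SEA, 4120), (MIA, 29, ATL, 18, 29, JFK, BOS, 5140), (MIA, 29, ATL, 18, 29, JFK, SEA, 4120), (MIA, 29, SFO, 12, 29, JFK, BOS, 5140), (MIA, 29, SFO, 12, 29, JFK, SEA, 4120)}.
Projecting to code, src, city (4 duplicate(s) eliminated): {(BOS, ATL, MIA), (BOS, IAD, MIA), (BOS, SEA, MIA), (BOS, SFO, MIA), (HND, NRT, DC), (NRT, NRT, DC), (SEA, ATL, MIA), (SEA, IAD, MIA), (SEA, SEA, MIA), (SEA, SFO, MIA)}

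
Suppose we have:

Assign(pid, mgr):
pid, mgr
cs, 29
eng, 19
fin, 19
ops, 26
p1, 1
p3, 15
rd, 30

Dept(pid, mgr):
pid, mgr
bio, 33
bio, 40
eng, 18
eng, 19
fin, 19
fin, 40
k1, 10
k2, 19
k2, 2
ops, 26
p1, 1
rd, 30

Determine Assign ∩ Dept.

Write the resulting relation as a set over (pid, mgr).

{(eng, 19), (fin, 19), (ops, 26), (p1, 1), (rd, 30)}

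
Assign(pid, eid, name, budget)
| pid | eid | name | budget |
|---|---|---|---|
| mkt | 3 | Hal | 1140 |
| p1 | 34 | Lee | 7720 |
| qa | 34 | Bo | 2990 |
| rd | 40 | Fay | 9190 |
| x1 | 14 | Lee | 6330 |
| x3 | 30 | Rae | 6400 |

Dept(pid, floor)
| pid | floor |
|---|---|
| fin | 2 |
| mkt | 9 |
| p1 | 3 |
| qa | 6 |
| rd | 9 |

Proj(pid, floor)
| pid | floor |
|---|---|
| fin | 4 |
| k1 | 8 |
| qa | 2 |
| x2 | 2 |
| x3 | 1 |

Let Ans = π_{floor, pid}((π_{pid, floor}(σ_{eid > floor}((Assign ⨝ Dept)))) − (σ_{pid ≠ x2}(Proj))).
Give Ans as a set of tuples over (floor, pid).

{(3, p1), (6, qa), (9, rd)}

Natural join on pid: {(mkt, 3, Hal, 1140, 9), (p1, 34, Lee, 7720, 3), (qa, 34, Bo, 2990, 6), (rd, 40, Fay, 9190, 9)}
σ[eid > floor]: keep tuples satisfying eid > floor → {(p1, 34, Lee, 7720, 3), (qa, 34, Bo, 2990, 6), (rd, 40, Fay, 9190, 9)}
π_{pid, floor} gives {(p1, 3), (qa, 6), (rd, 9)}.
σ[pid ≠ x2]: keep tuples satisfying pid ≠ x2 → {(fin, 4), (k1, 8), (qa, 2), (x3, 1)}
Set difference of the two operands is {(p1, 3), (qa, 6), (rd, 9)}.
π_{floor, pid} gives {(3, p1), (6, qa), (9, rd)}.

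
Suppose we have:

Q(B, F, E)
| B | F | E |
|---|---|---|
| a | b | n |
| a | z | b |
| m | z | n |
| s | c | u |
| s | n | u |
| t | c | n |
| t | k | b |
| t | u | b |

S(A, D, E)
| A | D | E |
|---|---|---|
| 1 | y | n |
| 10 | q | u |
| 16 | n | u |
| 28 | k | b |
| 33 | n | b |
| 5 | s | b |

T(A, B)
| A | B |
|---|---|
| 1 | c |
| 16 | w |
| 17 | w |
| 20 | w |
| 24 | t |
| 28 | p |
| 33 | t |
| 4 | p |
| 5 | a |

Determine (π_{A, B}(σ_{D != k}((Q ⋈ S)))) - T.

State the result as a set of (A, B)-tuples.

Joining Q and S on E yields {(a, b, n, 1, y), (a, z, b, 28, k), (a, z, b, 33, n), (a, z, b, 5, s), (m, z, n, 1, y), (s, c, u, 10, q), (s, c, u, 16, n), (s, n, u, 10, q), (s, n, u, 16, n), (t, c, n, 1, y), (t, k, b, 28, k), (t, k, b, 33, n), (t, k, b, 5, s), (t, u, b, 28, k), (t, u, b, 33, n), (t, u, b, 5, s)}.
Filtering on D != k leaves {(a, b, n, 1, y), (a, z, b, 33, n), (a, z, b, 5, s), (m, z, n, 1, y), (s, c, u, 10, q), (s, c, u, 16, n), (s, n, u, 10, q), (s, n, u, 16, n), (t, c, n, 1, y), (t, k, b, 33, n), (t, k, b, 5, s), (t, u, b, 33, n), (t, u, b, 5, s)}.
Projecting to A, B (4 duplicate(s) eliminated): {(1, a), (1, m), (1, t), (10, s), (16, s), (33, a), (33, t), (5, a), (5, t)}
Set difference of the two operands is {(1, a), (1, m), (1, t), (10, s), (16, s), (33, a), (5, t)}.

{(1, a), (1, m), (1, t), (10, s), (16, s), (33, a), (5, t)}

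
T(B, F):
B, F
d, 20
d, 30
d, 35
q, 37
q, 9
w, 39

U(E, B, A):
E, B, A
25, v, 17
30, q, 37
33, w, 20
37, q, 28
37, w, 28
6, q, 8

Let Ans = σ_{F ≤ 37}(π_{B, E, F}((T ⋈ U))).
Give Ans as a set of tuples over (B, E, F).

{(q, 30, 37), (q, 30, 9), (q, 37, 37), (q, 37, 9), (q, 6, 37), (q, 6, 9)}

Natural join on B: {(q, 37, 30, 37), (q, 37, 37, 28), (q, 37, 6, 8), (q, 9, 30, 37), (q, 9, 37, 28), (q, 9, 6, 8), (w, 39, 33, 20), (w, 39, 37, 28)}
π[B, E, F]: project onto (B, E, F) → {(q, 30, 37), (q, 30, 9), (q, 37, 37), (q, 37, 9), (q, 6, 37), (q, 6, 9), (w, 33, 39), (w, 37, 39)}
Apply σ_{F ≤ 37}; surviving tuples: {(q, 30, 37), (q, 30, 9), (q, 37, 37), (q, 37, 9), (q, 6, 37), (q, 6, 9)}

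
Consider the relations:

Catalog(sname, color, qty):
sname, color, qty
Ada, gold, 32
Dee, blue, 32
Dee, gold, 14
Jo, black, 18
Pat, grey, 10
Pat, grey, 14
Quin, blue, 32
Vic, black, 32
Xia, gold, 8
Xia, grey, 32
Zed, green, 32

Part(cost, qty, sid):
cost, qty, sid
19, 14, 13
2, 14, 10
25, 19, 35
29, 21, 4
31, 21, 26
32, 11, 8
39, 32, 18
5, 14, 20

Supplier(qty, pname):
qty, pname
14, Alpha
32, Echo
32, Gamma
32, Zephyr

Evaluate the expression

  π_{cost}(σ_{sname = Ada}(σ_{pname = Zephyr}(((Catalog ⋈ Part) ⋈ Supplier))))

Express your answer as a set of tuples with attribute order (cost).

Catalog ⋈ Part (natural join on qty): {(Ada, gold, 32, 39, 18), (Dee, blue, 32, 39, 18), (Dee, gold, 14, 19, 13), (Dee, gold, 14, 2, 10), (Dee, gold, 14, 5, 20), (Pat, grey, 14, 19, 13), (Pat, grey, 14, 2, 10), (Pat, grey, 14, 5, 20), (Quin, blue, 32, 39, 18), (Vic, black, 32, 39, 18), (Xia, grey, 32, 39, 18), (Zed, green, 32, 39, 18)}
(Catalog ⋈ Part) ⋈ Supplier (natural join on qty): {(Ada, gold, 32, 39, 18, Echo), (Ada, gold, 32, 39, 18, Gamma), (Ada, gold, 32, 39, 18, Zephyr), (Dee, blue, 32, 39, 18, Echo), (Dee, blue, 32, 39, 18, Gamma), (Dee, blue, 32, 39, 18, Zephyr), (Dee, gold, 14, 19, 13, Alpha), (Dee, gold, 14, 2, 10, Alpha), (Dee, gold, 14, 5, 20, Alpha), (Pat, grey, 14, 19, 13, Alpha), (Pat, grey, 14, 2, 10, Alpha), (Pat, grey, 14, 5, 20, Alpha), (Quin, blue, 32, 39, 18, Echo), (Quin, blue, 32, 39, 18, Gamma), (Quin, blue, 32, 39, 18, Zephyr), (Vic, black, 32, 39, 18, Echo), (Vic, black, 32, 39, 18, Gamma), (Vic, black, 32, 39, 18, Zephyr), (Xia, grey, 32, 39, 18, Echo), (Xia, grey, 32, 39, 18, Gamma), (Xia, grey, 32, 39, 18, Zephyr), (Zed, green, 32, 39, 18, Echo), (Zed, green, 32, 39, 18, Gamma), (Zed, green, 32, 39, 18, Zephyr)}
Apply σ_{pname = Zephyr}; surviving tuples: {(Ada, gold, 32, 39, 18, Zephyr), (Dee, blue, 32, 39, 18, Zephyr), (Quin, blue, 32, 39, 18, Zephyr), (Vic, black, 32, 39, 18, Zephyr), (Xia, grey, 32, 39, 18, Zephyr), (Zed, green, 32, 39, 18, Zephyr)}
Apply σ_{sname = Ada}; surviving tuples: {(Ada, gold, 32, 39, 18, Zephyr)}
π_{cost} gives {39}.

{39}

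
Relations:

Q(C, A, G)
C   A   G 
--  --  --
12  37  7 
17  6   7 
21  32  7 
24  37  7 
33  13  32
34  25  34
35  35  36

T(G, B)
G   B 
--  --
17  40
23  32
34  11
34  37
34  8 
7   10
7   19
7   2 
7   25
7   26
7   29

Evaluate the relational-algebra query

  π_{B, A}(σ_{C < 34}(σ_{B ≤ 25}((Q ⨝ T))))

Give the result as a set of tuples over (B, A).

Joining Q and T on G yields {(12, 37, 7, 10), (12, 37, 7, 19), (12, 37, 7, 2), (12, 37, 7, 25), (12, 37, 7, 26), (12, 37, 7, 29), (17, 6, 7, 10), (17, 6, 7, 19), (17, 6, 7, 2), (17, 6, 7, 25), (17, 6, 7, 26), (17, 6, 7, 29), (21, 32, 7, 10), (21, 32, 7, 19), (21, 32, 7, 2), (21, 32, 7, 25), (21, 32, 7, 26), (21, 32, 7, 29), (24, 37, 7, 10), (24, 37, 7, 19), (24, 37, 7, 2), (24, 37, 7, 25), (24, 37, 7, 26), (24, 37, 7, 29), (34, 25, 34, 11), (34, 25, 34, 37), (34, 25, 34, 8)}.
Selection B ≤ 25: {(12, 37, 7, 10), (12, 37, 7, 19), (12, 37, 7, 2), (12, 37, 7, 25), (17, 6, 7, 10), (17, 6, 7, 19), (17, 6, 7, 2), (17, 6, 7, 25), (21, 32, 7, 10), (21, 32, 7, 19), (21, 32, 7, 2), (21, 32, 7, 25), (24, 37, 7, 10), (24, 37, 7, 19), (24, 37, 7, 2), (24, 37, 7, 25), (34, 25, 34, 11), (34, 25, 34, 8)}
Selection C < 34: {(12, 37, 7, 10), (12, 37, 7, 19), (12, 37, 7, 2), (12, 37, 7, 25), (17, 6, 7, 10), (17, 6, 7, 19), (17, 6, 7, 2), (17, 6, 7, 25), (21, 32, 7, 10), (21, 32, 7, 19), (21, 32, 7, 2), (21, 32, 7, 25), (24, 37, 7, 10), (24, 37, 7, 19), (24, 37, 7, 2), (24, 37, 7, 25)}
Projecting to B, A (4 duplicate(s) eliminated): {(10, 32), (10, 37), (10, 6), (19, 32), (19, 37), (19, 6), (2, 32), (2, 37), (2, 6), (25, 32), (25, 37), (25, 6)}

{(10, 32), (10, 37), (10, 6), (19, 32), (19, 37), (19, 6), (2, 32), (2, 37), (2, 6), (25, 32), (25, 37), (25, 6)}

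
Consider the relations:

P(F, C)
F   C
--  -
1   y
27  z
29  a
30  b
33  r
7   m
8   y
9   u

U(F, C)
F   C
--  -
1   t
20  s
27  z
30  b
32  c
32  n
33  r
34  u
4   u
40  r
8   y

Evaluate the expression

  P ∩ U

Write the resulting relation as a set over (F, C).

{(27, z), (30, b), (33, r), (8, y)}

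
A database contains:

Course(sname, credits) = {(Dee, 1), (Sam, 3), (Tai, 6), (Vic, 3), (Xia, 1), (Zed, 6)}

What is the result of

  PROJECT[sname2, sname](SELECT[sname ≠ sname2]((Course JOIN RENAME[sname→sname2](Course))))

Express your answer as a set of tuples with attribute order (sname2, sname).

ρ[sname→sname2]: schema becomes (sname2, credits); tuples unchanged.
Course ⋈ RENAME[sname→sname2](Course) (natural join on credits): {(Dee, 1, Dee), (Dee, 1, Xia), (Sam, 3, Sam), (Sam, 3, Vic), (Tai, 6, Tai), (Tai, 6, Zed), (Vic, 3, Sam), (Vic, 3, Vic), (Xia, 1, Dee), (Xia, 1, Xia), (Zed, 6, Tai), (Zed, 6, Zed)}
Apply σ_{sname ≠ sname2}; surviving tuples: {(Dee, 1, Xia), (Sam, 3, Vic), (Tai, 6, Zed), (Vic, 3, Sam), (Xia, 1, Dee), (Zed, 6, Tai)}
π_{sname2, sname} gives {(Dee, Xia), (Sam, Vic), (Tai, Zed), (Vic, Sam), (Xia, Dee), (Zed, Tai)}.

{(Dee, Xia), (Sam, Vic), (Tai, Zed), (Vic, Sam), (Xia, Dee), (Zed, Tai)}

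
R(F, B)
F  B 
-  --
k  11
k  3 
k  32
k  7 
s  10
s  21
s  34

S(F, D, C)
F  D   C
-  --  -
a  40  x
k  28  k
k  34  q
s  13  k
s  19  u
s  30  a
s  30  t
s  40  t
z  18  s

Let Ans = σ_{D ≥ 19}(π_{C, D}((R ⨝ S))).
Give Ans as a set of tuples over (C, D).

{(a, 30), (k, 28), (q, 34), (t, 30), (t, 40), (u, 19)}

Joining R and S on F yields {(k, 11, 28, k), (k, 11, 34, q), (k, 3, 28, k), (k, 3, 34, q), (k, 32, 28, k), (k, 32, 34, q), (k, 7, 28, k), (k, 7, 34, q), (s, 10, 13, k), (s, 10, 19, u), (s, 10, 30, a), (s, 10, 30, t), (s, 10, 40, t), (s, 21, 13, k), (s, 21, 19, u), (s, 21, 30, a), (s, 21, 30, t), (s, 21, 40, t), (s, 34, 13, k), (s, 34, 19, u), (s, 34, 30, a), (s, 34, 30, t), (s, 34, 40, t)}.
Keep only column(s) C, D (16 duplicate(s) eliminated): {(a, 30), (k, 13), (k, 28), (q, 34), (t, 30), (t, 40), (u, 19)}
σ[D ≥ 19]: keep tuples satisfying D ≥ 19 → {(a, 30), (k, 28), (q, 34), (t, 30), (t, 40), (u, 19)}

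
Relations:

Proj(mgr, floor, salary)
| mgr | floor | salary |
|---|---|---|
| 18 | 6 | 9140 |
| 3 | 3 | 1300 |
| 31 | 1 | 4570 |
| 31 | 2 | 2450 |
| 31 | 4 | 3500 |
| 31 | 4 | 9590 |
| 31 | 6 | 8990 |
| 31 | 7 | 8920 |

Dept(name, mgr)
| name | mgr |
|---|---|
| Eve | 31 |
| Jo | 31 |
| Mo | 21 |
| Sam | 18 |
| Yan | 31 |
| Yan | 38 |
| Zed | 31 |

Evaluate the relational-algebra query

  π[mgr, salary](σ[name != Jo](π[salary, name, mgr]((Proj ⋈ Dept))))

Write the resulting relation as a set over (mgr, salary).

Natural join on mgr: {(18, 6, 9140, Sam), (31, 1, 4570, Eve), (31, 1, 4570, Jo), (31, 1, 4570, Yan), (31, 1, 4570, Zed), (31, 2, 2450, Eve), (31, 2, 2450, Jo), (31, 2, 2450, Yan), (31, 2, 2450, Zed), (31, 4, 3500, Eve), (31, 4, 3500, Jo), (31, 4, 3500, Yan), (31, 4, 3500, Zed), (31, 4, 9590, Eve), (31, 4, 9590, Jo), (31, 4, 9590, Yan), (31, 4, 9590, Zed), (31, 6, 8990, Eve), (31, 6, 8990, Jo), (31, 6, 8990, Yan), (31, 6, 8990, Zed), (31, 7, 8920, Eve), (31, 7, 8920, Jo), (31, 7, 8920, Yan), (31, 7, 8920, Zed)}
π_{salary, name, mgr} gives {(2450, Eve, 31), (2450, Jo, 31), (2450, Yan, 31), (2450, Zed, 31), (3500, Eve, 31), (3500, Jo, 31), (3500, Yan, 31), (3500, Zed, 31), (4570, Eve, 31), (4570, Jo, 31), (4570, Yan, 31), (4570, Zed, 31), (8920, Eve, 31), (8920, Jo, 31), (8920, Yan, 31), (8920, Zed, 31), (8990, Eve, 31), (8990, Jo, 31), (8990, Yan, 31), (8990, Zed, 31), (9140, Sam, 18), (9590, Eve, 31), (9590, Jo, 31), (9590, Yan, 31), (9590, Zed, 31)}.
Filtering on name != Jo leaves {(2450, Eve, 31), (2450, Yan, 31), (2450, Zed, 31), (3500, Eve, 31), (3500, Yan, 31), (3500, Zed, 31), (4570, Eve, 31), (4570, Yan, 31), (4570, Zed, 31), (8920, Eve, 31), (8920, Yan, 31), (8920, Zed, 31), (8990, Eve, 31), (8990, Yan, 31), (8990, Zed, 31), (9140, Sam, 18), (9590, Eve, 31), (9590, Yan, 31), (9590, Zed, 31)}.
π_{mgr, salary} gives {(18, 9140), (31, 2450), (31, 3500), (31, 4570), (31, 8920), (31, 8990), (31, 9590)} (12 duplicate(s) eliminated).

{(18, 9140), (31, 2450), (31, 3500), (31, 4570), (31, 8920), (31, 8990), (31, 9590)}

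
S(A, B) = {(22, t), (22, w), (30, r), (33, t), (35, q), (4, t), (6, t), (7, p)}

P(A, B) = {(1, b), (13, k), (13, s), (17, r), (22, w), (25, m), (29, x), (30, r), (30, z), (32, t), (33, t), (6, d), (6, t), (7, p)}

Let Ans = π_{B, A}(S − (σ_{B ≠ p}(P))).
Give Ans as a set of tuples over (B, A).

{(p, 7), (q, 35), (t, 22), (t, 4)}

σ[B ≠ p]: keep tuples satisfying B ≠ p → {(1, b), (13, k), (13, s), (17, r), (22, w), (25, m), (29, x), (30, r), (30, z), (32, t), (33, t), (6, d), (6, t)}
Taking the difference: {(22, t), (35, q), (4, t), (7, p)}
Keep only column(s) B, A: {(p, 7), (q, 35), (t, 22), (t, 4)}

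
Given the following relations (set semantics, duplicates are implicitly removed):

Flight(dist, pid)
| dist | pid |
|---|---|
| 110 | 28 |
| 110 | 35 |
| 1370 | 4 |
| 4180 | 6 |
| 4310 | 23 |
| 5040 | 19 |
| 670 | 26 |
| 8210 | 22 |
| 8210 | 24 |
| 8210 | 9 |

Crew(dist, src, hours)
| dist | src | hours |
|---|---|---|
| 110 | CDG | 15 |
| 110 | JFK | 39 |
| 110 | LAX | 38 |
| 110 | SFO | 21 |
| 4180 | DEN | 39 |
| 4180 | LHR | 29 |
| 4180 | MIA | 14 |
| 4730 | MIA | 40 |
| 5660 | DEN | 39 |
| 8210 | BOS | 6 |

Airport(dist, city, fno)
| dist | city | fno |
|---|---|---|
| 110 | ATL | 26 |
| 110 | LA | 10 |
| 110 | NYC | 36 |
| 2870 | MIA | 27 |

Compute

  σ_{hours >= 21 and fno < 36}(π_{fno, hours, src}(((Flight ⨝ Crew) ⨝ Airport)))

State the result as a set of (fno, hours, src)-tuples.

{(10, 21, SFO), (10, 38, LAX), (10, 39, JFK), (26, 21, SFO), (26, 38, LAX), (26, 39, JFK)}

Natural join on dist: {(110, 28, CDG, 15), (110, 28, JFK, 39), (110, 28, LAX, 38), (110, 28, SFO, 21), (110, 35, CDG, 15), (110, 35, JFK, 39), (110, 35, LAX, 38), (110, 35, SFO, 21), (4180, 6, DEN, 39), (4180, 6, LHR, 29), (4180, 6, MIA, 14), (8210, 22, BOS, 6), (8210, 24, BOS, 6), (8210, 9, BOS, 6)}
Natural join on dist: {(110, 28, CDG, 15, ATL, 26), (110, 28, CDG, 15, LA, 10), (110, 28, CDG, 15, NYC, 36), (110, 28, JFK, 39, ATL, 26), (110, 28, JFK, 39, LA, 10), (110, 28, JFK, 39, NYC, 36), (110, 28, LAX, 38, ATL, 26), (110, 28, LAX, 38, LA, 10), (110, 28, LAX, 38, NYC, 36), (110, 28, SFO, 21, ATL, 26), (110, 28, SFO, 21, LA, 10), (110, 28, SFO, 21, NYC, 36), (110, 35, CDG, 15, ATL, 26), (110, 35, CDG, 15, LA, 10), (110, 35, CDG, 15, NYC, 36), (110, 35, JFK, 39, ATL, 26), (110, 35, JFK, 39, LA, 10), (110, 35, JFK, 39, NYC, 36), (110, 35, LAX, 38, ATL, 26), (110, 35, LAX, 38, LA, 10), (110, 35, LAX, 38, NYC, 36), (110, 35, SFO, 21, ATL, 26), (110, 35, SFO, 21, LA, 10), (110, 35, SFO, 21, NYC, 36)}
π[fno, hours, src]: project onto (fno, hours, src) (12 duplicate(s) eliminated) → {(10, 15, CDG), (10, 21, SFO), (10, 38, LAX), (10, 39, JFK), (26, 15, CDG), (26, 21, SFO), (26, 38, LAX), (26, 39, JFK), (36, 15, CDG), (36, 21, SFO), (36, 38, LAX), (36, 39, JFK)}
Selection hours >= 21 and fno < 36: {(10, 21, SFO), (10, 38, LAX), (10, 39, JFK), (26, 21, SFO), (26, 38, LAX), (26, 39, JFK)}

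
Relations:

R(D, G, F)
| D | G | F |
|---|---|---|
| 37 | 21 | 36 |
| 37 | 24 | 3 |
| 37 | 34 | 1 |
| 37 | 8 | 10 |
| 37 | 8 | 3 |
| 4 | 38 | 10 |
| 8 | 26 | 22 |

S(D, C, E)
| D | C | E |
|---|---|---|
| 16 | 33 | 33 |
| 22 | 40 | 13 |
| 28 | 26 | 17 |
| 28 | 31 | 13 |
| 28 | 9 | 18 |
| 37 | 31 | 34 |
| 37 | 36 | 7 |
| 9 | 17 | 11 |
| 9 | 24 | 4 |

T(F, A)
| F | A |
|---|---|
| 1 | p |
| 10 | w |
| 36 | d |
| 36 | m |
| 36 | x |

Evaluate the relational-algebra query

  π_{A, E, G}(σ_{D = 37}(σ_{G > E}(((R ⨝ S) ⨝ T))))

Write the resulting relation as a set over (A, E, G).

{(d, 7, 21), (m, 7, 21), (p, 7, 34), (w, 7, 8), (x, 7, 21)}

Joining R and S on D yields {(37, 21, 36, 31, 34), (37, 21, 36, 36, 7), (37, 24, 3, 31, 34), (37, 24, 3, 36, 7), (37, 34, 1, 31, 34), (37, 34, 1, 36, 7), (37, 8, 10, 31, 34), (37, 8, 10, 36, 7), (37, 8, 3, 31, 34), (37, 8, 3, 36, 7)}.
Joining (R ⨝ S) and T on F yields {(37, 21, 36, 31, 34, d), (37, 21, 36, 31, 34, m), (37, 21, 36, 31, 34, x), (37, 21, 36, 36, 7, d), (37, 21, 36, 36, 7, m), (37, 21, 36, 36, 7, x), (37, 34, 1, 31, 34, p), (37, 34, 1, 36, 7, p), (37, 8, 10, 31, 34, w), (37, 8, 10, 36, 7, w)}.
Apply σ_{G > E}; surviving tuples: {(37, 21, 36, 36, 7, d), (37, 21, 36, 36, 7, m), (37, 21, 36, 36, 7, x), (37, 34, 1, 36, 7, p), (37, 8, 10, 36, 7, w)}
Apply σ_{D = 37}; surviving tuples: {(37, 21, 36, 36, 7, d), (37, 21, 36, 36, 7, m), (37, 21, 36, 36, 7, x), (37, 34, 1, 36, 7, p), (37, 8, 10, 36, 7, w)}
π[A, E, G]: project onto (A, E, G) → {(d, 7, 21), (m, 7, 21), (p, 7, 34), (w, 7, 8), (x, 7, 21)}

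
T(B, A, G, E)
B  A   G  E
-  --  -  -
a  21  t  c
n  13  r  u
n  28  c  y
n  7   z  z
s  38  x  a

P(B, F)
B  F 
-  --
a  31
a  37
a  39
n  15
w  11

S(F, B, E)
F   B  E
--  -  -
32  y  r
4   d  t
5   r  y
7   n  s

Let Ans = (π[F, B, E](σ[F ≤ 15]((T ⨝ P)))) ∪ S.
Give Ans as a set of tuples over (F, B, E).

{(15, n, u), (15, n, y), (15, n, z), (32, y, r), (4, d, t), (5, r, y), (7, n, s)}

Joining T and P on B yields {(a, 21, t, c, 31), (a, 21, t, c, 37), (a, 21, t, c, 39), (n, 13, r, u, 15), (n, 28, c, y, 15), (n, 7, z, z, 15)}.
σ[F ≤ 15]: keep tuples satisfying F ≤ 15 → {(n, 13, r, u, 15), (n, 28, c, y, 15), (n, 7, z, z, 15)}
Projecting to F, B, E: {(15, n, u), (15, n, y), (15, n, z)}
Union: {(15, n, u), (15, n, y), (15, n, z)} with {(32, y, r), (4, d, t), (5, r, y), (7, n, s)} → {(15, n, u), (15, n, y), (15, n, z), (32, y, r), (4, d, t), (5, r, y), (7, n, s)}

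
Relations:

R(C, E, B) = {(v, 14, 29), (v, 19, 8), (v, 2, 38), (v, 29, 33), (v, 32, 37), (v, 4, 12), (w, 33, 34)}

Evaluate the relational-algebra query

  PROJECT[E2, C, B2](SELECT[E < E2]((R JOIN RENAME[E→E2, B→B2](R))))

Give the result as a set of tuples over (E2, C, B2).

{(14, v, 29), (19, v, 8), (29, v, 33), (32, v, 37), (4, v, 12)}

ρ[E→E2, B→B2]: schema becomes (C, E2, B2); tuples unchanged.
Natural join on C: {(v, 14, 29, 14, 29), (v, 14, 29, 19, 8), (v, 14, 29, 2, 38), (v, 14, 29, 29, 33), (v, 14, 29, 32, 37), (v, 14, 29, 4, 12), (v, 19, 8, 14, 29), (v, 19, 8, 19, 8), (v, 19, 8, 2, 38), (v, 19, 8, 29, 33), (v, 19, 8, 32, 37), (v, 19, 8, 4, 12), (v, 2, 38, 14, 29), (v, 2, 38, 19, 8), (v, 2, 38, 2, 38), (v, 2, 38, 29, 33), (v, 2, 38, 32, 37), (v, 2, 38, 4, 12), (v, 29, 33, 14, 29), (v, 29, 33, 19, 8), (v, 29, 33, 2, 38), (v, 29, 33, 29, 33), (v, 29, 33, 32, 37), (v, 29, 33, 4, 12), (v, 32, 37, 14, 29), (v, 32, 37, 19, 8), (v, 32, 37, 2, 38), (v, 32, 37, 29, 33), (v, 32, 37, 32, 37), (v, 32, 37, 4, 12), (v, 4, 12, 14, 29), (v, 4, 12, 19, 8), (v, 4, 12, 2, 38), (v, 4, 12, 29, 33), (v, 4, 12, 32, 37), (v, 4, 12, 4, 12), (w, 33, 34, 33, 34)}
σ[E < E2]: keep tuples satisfying E < E2 → {(v, 14, 29, 19, 8), (v, 14, 29, 29, 33), (v, 14, 29, 32, 37), (v, 19, 8, 29, 33), (v, 19, 8, 32, 37), (v, 2, 38, 14, 29), (v, 2, 38, 19, 8), (v, 2, 38, 29, 33), (v, 2, 38, 32, 37), (v, 2, 38, 4, 12), (v, 29, 33, 32, 37), (v, 4, 12, 14, 29), (v, 4, 12, 19, 8), (v, 4, 12, 29, 33), (v, 4, 12, 32, 37)}
π[E2, C, B2]: project onto (E2, C, B2) (10 duplicate(s) eliminated) → {(14, v, 29), (19, v, 8), (29, v, 33), (32, v, 37), (4, v, 12)}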